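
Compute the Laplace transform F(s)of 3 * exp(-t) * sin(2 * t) 6/((s + 1)^2 + 4)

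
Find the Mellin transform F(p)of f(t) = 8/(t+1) 8 * pi * csc(pi * p)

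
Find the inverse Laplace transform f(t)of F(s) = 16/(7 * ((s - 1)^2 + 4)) 8 * exp(t) * sin(2 * t)/7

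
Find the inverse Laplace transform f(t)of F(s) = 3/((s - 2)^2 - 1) 3*exp(2*t)*sinh(t)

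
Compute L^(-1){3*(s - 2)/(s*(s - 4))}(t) 3*exp(2*t)*cosh(2*t)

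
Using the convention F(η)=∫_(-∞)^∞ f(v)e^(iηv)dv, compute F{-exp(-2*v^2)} -sqrt(2)*sqrt(pi)*exp(-η^2/8)/2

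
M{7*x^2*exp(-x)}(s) 7*gamma(s+2)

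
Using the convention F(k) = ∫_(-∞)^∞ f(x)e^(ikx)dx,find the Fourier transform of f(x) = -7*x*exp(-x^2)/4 -7*I*sqrt(pi)*k*exp(-k^2/4)/8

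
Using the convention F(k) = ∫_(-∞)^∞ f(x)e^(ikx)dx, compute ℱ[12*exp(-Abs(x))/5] 24/(5*(k^2+1))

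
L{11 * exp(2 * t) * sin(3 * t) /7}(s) 33/(7 * ((s - 2) ^2 + 9) ) 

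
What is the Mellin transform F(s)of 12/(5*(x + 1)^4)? 2*gamma(s)*gamma(4 - s)/5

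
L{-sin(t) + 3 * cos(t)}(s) 3 * s/(s^2 + 1)-1/(s^2 + 1)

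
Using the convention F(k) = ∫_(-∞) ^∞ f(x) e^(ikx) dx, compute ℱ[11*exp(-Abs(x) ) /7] 22/(7*(k^2 + 1) ) 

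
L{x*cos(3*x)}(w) (w^2 - 9)/(w^2 + 9)^2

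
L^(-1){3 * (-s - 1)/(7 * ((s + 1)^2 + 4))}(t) -3 * exp(-t) * cos(2 * t)/7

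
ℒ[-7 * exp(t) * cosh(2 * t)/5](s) 7 * (1 - s)/(5 * ((s - 1)^2 - 4))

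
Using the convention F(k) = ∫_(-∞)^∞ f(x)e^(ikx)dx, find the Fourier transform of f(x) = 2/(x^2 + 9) 2*pi*exp(-3*Abs(k))/3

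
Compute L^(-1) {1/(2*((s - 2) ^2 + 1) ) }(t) exp(2*t)*sin(t) /2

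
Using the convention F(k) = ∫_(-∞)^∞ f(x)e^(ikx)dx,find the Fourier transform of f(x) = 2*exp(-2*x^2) sqrt(2)*sqrt(pi)*exp(-k^2/8)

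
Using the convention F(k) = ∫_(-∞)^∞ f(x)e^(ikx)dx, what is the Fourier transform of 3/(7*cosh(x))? 3*pi/(7*cosh(pi*k/2))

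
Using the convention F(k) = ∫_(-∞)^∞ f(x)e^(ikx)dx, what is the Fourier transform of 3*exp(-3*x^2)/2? sqrt(3)*sqrt(pi)*exp(-k^2/12)/2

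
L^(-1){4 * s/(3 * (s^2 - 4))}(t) 4 * cosh(2 * t)/3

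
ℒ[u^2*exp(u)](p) 2/(p - 1)^3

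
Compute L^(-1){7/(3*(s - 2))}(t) 7*exp(2*t)/3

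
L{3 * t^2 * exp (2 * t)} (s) 6/ (s - 2)^3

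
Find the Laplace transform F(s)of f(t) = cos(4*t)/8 s/(8*(s^2 + 16))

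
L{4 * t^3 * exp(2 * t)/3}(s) 8/(s - 2)^4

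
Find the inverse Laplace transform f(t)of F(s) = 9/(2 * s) 9/2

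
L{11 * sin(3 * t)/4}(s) 33/(4 * (s^2 + 9))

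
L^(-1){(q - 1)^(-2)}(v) v * exp(v)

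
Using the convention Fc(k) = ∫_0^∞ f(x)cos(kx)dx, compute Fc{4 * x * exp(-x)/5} 4 * (1 - k^2)/(5 * (k^2 + 1)^2)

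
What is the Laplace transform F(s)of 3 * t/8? 3/(8 * s^2)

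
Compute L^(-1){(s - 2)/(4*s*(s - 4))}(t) exp(2*t)*cosh(2*t)/4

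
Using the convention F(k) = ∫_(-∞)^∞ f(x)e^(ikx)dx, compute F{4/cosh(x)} 4*pi/cosh(pi*k/2)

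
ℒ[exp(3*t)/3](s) 1/(3*(s - 3))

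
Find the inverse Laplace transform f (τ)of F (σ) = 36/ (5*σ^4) 6*τ^3/5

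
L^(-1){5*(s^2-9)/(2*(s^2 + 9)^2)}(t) 5*t*cos(3*t)/2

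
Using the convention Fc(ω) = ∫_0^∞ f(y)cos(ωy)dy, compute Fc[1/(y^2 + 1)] pi*exp(-ω)/2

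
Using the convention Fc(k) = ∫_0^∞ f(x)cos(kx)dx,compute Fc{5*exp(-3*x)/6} 5/(2*(k^2 + 9))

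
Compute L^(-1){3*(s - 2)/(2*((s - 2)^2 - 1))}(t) 3*exp(2*t)*cosh(t)/2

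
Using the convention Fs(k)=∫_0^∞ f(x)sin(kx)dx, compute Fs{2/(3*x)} pi/3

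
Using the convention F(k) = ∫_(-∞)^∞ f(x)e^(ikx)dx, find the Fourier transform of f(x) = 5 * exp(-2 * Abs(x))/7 20/(7 * (k^2 + 4))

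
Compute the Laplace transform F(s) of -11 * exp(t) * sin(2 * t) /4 -11/(2 * (s - 1) ^2 + 8) 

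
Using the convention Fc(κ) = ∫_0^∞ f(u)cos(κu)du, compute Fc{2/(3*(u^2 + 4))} pi*exp(-2*κ)/6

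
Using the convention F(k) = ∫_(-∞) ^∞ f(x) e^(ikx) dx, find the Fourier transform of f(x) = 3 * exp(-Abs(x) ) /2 3/(k^2 + 1) 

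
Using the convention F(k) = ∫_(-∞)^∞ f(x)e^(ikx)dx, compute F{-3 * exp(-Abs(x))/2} -3/(k^2+1)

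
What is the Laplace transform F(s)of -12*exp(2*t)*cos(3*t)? 12*(2 - s)/((s - 2)^2 + 9)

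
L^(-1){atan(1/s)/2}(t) sin(t)/(2 * t)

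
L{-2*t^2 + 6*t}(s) 6/s^2-4/s^3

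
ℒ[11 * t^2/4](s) 11/(2 * s^3)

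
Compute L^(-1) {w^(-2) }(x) x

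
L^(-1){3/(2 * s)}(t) 3/2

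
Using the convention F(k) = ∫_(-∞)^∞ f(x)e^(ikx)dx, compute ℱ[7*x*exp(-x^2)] 7*I*sqrt(pi)*k*exp(-k^2/4)/2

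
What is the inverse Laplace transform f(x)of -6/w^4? -x^3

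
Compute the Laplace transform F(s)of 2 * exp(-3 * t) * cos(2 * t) 2 * (s + 3)/((s + 3)^2 + 4)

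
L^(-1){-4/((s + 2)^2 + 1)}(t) -4 * exp(-2 * t) * sin(t)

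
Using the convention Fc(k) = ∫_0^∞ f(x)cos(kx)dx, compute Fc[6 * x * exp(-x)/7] 6 * (1 - k^2)/(7 * (k^2 + 1)^2)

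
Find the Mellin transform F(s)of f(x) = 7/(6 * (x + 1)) 7 * pi * csc(pi * s)/6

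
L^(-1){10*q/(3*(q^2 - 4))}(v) 10*cosh(2*v)/3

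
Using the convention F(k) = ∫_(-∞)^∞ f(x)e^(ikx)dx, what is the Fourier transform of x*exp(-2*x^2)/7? sqrt(2)*I*sqrt(pi)*k*exp(-k^2/8)/56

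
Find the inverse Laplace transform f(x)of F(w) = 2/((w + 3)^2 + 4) exp(-3*x)*sin(2*x)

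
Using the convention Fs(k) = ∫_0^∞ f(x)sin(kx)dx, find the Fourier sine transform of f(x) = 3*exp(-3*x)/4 3*k/(4*(k^2+9))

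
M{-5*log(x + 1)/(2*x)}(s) 5*pi*csc(pi*s)/(2*(s - 1))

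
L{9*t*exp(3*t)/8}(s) 9/(8*(s - 3)^2)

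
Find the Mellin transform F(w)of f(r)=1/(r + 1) pi*csc(pi*w)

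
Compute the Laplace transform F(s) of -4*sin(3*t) -12/(s^2 + 9) 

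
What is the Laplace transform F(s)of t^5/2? 60/s^6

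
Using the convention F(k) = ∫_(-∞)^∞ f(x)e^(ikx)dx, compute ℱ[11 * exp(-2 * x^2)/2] 11 * sqrt(2) * sqrt(pi) * exp(-k^2/8)/4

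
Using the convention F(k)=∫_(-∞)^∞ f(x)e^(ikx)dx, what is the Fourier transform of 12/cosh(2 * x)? 6 * pi/cosh(pi * k/4)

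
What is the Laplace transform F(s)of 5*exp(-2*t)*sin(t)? 5/((s + 2)^2 + 1)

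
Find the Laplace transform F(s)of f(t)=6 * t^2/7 12/(7 * s^3)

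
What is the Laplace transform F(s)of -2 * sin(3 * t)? -6/(s^2 + 9)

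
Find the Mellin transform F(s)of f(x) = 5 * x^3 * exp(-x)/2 5 * gamma(s + 3)/2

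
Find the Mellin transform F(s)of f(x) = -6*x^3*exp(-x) -6*gamma(s+3)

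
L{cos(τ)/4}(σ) σ/(4*(σ^2 + 1))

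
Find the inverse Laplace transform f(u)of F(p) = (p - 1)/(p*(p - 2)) exp(u)*cosh(u)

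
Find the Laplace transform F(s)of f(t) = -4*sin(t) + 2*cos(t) 2*s/(s^2 + 1)-4/(s^2 + 1)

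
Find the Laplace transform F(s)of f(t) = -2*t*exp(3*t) -2/(s - 3)^2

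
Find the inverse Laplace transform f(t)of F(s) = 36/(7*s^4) 6*t^3/7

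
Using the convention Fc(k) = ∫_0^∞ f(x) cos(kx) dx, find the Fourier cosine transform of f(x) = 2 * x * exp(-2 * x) 2 * (4 - k^2) /(k^2 + 4) ^2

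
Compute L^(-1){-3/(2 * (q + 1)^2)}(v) -3 * v * exp(-v)/2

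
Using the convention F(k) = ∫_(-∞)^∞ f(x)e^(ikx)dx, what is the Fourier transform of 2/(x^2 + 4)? pi*exp(-2*Abs(k))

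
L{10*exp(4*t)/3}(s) 10/(3*(s - 4))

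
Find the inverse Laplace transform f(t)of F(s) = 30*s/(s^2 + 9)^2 5*t*sin(3*t)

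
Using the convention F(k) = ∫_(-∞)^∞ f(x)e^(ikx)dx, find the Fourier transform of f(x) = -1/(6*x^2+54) -pi*exp(-3*Abs(k))/18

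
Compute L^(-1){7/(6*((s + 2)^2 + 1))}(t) 7*exp(-2*t)*sin(t)/6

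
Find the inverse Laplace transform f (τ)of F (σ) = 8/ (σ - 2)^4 4 * τ^3 * exp (2 * τ)/3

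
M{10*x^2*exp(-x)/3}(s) 10*gamma(s + 2)/3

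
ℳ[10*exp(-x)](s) 10*gamma(s)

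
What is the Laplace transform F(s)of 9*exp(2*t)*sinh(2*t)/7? 18/(7*s*(s - 4))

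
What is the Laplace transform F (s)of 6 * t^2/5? 12/ (5 * s^3)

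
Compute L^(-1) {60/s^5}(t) 5*t^4/2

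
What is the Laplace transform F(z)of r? z^(-2)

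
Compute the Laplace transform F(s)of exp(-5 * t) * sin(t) 1/((s + 5)^2 + 1)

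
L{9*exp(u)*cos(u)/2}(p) 9*(p - 1)/(2*((p - 1)^2 + 1))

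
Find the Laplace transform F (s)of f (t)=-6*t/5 -6/ (5*s^2)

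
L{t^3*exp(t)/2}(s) 3/(s - 1)^4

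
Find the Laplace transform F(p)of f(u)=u p^(-2)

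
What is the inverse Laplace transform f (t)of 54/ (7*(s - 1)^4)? 9*t^3*exp (t)/7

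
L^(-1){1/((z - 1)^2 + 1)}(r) exp(r) * sin(r)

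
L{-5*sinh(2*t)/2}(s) -5/(s^2-4)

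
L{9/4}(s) 9/(4*s)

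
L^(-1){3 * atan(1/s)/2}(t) 3 * sin(t)/(2 * t)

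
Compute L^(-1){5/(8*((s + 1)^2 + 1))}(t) 5*exp(-t)*sin(t)/8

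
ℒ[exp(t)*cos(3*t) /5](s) (s - 1) /(5*((s - 1) ^2 + 9) ) 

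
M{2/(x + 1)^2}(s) -2 * pi * (s - 1)/sin(pi * s)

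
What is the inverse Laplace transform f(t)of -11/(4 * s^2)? -11 * t/4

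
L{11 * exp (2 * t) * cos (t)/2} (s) 11 * (s - 2)/ (2 * ( (s - 2)^2 + 1))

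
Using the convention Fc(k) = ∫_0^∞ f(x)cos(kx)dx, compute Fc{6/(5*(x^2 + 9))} pi*exp(-3*k)/5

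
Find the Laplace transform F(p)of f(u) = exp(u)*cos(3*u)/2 (p - 1)/(2*((p - 1)^2+9))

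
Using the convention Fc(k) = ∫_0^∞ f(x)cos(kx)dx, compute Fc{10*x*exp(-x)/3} 10*(1 - k^2)/(3*(k^2 + 1)^2)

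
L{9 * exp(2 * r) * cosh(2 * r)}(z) 9 * (z - 2)/(z * (z - 4))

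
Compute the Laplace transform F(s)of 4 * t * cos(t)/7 4 * (s^2 - 1)/(7 * (s^2 + 1)^2)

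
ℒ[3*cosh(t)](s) 3*s/(s^2 - 1)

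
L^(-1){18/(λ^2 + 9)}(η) 6*sin(3*η)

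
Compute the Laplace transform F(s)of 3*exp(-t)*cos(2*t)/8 3*(s+1)/(8*((s+1)^2+4))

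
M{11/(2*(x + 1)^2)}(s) -11*pi*(s - 1)/(2*sin(pi*s))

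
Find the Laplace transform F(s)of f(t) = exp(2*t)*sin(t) 1/((s - 2)^2 + 1)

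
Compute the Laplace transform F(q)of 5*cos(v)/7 5*q/(7*(q^2 + 1))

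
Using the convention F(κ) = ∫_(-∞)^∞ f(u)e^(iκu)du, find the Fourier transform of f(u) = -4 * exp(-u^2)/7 -4 * sqrt(pi) * exp(-κ^2/4)/7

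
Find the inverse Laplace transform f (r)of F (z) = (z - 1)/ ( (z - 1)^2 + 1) exp (r)*cos (r)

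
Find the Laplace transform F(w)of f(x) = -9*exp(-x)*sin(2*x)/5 -18/(5*(w + 1)^2 + 20)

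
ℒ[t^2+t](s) s^(-2)+2/s^3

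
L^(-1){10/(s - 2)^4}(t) 5*t^3*exp(2*t)/3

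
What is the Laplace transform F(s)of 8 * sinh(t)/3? 8/(3 * (s^2 - 1))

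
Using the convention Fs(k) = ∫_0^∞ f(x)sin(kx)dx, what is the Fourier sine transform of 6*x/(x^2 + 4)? 3*pi*exp(-2*k)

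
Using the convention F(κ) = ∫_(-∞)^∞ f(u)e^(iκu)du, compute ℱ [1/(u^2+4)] pi*exp(-2*Abs(κ))/2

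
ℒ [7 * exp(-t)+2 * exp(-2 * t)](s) 7/(s+1)+2/(s+2)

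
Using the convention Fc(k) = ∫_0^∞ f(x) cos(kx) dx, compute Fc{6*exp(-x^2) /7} 3*sqrt(pi)*exp(-k^2/4) /7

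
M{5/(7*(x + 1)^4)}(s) 5*gamma(s)*gamma(4 - s)/42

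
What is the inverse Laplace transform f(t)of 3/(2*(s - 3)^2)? 3*t*exp(3*t)/2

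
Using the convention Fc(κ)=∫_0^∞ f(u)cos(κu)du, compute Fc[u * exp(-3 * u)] (9 - κ^2)/(κ^2+9)^2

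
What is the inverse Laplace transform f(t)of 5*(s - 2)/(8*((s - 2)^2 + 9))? 5*exp(2*t)*cos(3*t)/8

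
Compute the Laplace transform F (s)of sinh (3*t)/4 3/ (4*(s^2 - 9))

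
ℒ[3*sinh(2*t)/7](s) 6/(7*(s^2-4))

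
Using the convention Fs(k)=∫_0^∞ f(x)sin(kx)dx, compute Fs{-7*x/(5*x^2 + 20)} -7*pi*exp(-2*k)/10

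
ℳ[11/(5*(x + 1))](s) 11*pi*csc(pi*s)/5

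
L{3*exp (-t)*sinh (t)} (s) 3/ (s*(s+2))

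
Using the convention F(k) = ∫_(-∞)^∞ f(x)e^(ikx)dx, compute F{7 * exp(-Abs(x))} 14/(k^2+1)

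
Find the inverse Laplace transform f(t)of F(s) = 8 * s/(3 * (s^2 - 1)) 8 * cosh(t)/3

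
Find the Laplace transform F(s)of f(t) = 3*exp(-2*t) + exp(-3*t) 1/(s + 3) + 3/(s + 2)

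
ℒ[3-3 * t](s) 3/s - 3/s^2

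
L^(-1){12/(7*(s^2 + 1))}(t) 12*sin(t)/7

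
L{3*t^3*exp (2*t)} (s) 18/ (s - 2)^4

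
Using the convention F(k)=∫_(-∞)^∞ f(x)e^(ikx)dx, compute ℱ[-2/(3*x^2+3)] -2*pi*exp(-Abs(k))/3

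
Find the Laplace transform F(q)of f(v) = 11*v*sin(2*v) 44*q/(q^2 + 4)^2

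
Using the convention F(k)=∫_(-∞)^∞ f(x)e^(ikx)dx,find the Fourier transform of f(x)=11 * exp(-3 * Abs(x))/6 11/(k^2 + 9)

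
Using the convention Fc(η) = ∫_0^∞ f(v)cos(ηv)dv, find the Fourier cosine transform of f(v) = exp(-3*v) 3/(η^2 + 9)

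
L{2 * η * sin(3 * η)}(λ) 12 * λ/(λ^2 + 9)^2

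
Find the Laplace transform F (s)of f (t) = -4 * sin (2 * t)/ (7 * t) -4 * atan (2/s)/7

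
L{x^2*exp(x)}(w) 2/(w - 1)^3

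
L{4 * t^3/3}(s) 8/s^4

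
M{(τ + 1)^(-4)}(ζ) gamma(ζ)*gamma(4 - ζ)/6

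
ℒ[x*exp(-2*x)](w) (w + 2) ^(-2) 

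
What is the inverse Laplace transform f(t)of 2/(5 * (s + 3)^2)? 2 * t * exp(-3 * t)/5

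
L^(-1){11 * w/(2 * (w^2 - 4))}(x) 11 * cosh(2 * x)/2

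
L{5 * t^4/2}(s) 60/s^5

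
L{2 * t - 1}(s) 2/s^2 - 1/s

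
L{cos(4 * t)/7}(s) s/(7 * (s^2 + 16))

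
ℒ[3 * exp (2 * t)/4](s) 3/ (4 * (s - 2))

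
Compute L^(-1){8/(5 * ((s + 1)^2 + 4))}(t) 4 * exp(-t) * sin(2 * t)/5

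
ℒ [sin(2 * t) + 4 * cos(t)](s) 2/(s^2 + 4) + 4 * s/(s^2 + 1)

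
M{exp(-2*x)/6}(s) gamma(s)/(6*2^s)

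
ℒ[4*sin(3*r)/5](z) 12/(5*(z^2 + 9))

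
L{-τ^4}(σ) -24/σ^5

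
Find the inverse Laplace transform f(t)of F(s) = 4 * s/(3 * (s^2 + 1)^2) 2 * t * sin(t)/3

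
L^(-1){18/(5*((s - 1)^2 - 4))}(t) 9*exp(t)*sinh(2*t)/5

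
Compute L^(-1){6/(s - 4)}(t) 6*exp(4*t)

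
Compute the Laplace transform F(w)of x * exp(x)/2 1/(2 * (w - 1)^2)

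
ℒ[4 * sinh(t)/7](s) 4/(7 * (s^2 - 1))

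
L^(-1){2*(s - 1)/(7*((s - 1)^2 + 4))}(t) 2*exp(t)*cos(2*t)/7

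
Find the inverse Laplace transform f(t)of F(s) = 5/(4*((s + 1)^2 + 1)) 5*exp(-t)*sin(t)/4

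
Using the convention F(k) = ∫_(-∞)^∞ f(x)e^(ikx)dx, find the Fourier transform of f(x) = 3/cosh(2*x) 3*pi/(2*cosh(pi*k/4))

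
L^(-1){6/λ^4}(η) η^3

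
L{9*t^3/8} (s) 27/ (4*s^4) 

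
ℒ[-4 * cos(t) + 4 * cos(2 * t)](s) 4 * s/(s^2 + 4) - 4 * s/(s^2 + 1) 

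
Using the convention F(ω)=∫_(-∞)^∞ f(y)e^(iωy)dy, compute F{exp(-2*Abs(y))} 4/(ω^2 + 4)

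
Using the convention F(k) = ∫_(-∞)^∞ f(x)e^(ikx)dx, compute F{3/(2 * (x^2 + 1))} 3 * pi * exp(-Abs(k))/2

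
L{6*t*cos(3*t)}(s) 6*(s^2 - 9)/(s^2 + 9)^2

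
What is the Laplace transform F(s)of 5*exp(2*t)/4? 5/(4*(s - 2))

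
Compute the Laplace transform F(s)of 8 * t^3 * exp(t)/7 48/(7 * (s - 1)^4)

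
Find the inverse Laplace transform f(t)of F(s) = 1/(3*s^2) t/3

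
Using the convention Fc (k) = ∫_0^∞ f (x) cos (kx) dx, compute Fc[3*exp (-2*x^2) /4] 3*sqrt (2)*sqrt (pi)*exp (-k^2/8) /16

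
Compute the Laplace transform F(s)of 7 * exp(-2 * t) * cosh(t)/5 7 * (s+2)/(5 * ((s+2)^2 - 1))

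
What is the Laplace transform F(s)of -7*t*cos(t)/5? 7*(1 - s^2)/(5*(s^2 + 1)^2)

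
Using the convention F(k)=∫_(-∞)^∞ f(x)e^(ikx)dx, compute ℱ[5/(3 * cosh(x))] 5 * pi/(3 * cosh(pi * k/2))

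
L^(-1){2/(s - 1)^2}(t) 2 * t * exp(t)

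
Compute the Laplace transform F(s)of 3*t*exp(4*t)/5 3/(5*(s - 4)^2)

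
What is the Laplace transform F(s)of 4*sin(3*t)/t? 4*atan(3/s)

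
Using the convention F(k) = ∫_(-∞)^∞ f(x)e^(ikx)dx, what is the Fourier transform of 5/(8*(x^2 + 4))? 5*pi*exp(-2*Abs(k))/16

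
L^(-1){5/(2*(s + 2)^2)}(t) 5*t*exp(-2*t)/2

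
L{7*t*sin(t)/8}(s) 7*s/(4*(s^2 + 1)^2)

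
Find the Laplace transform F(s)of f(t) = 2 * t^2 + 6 6/s + 4/s^3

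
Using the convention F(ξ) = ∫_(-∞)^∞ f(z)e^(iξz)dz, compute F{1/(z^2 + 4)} pi * exp(-2 * Abs(ξ))/2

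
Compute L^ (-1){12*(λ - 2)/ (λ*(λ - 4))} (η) 12*exp (2*η)*cosh (2*η)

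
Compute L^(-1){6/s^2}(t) 6*t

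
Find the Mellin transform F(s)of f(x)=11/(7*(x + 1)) 11*pi*csc(pi*s)/7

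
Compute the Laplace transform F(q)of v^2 2/q^3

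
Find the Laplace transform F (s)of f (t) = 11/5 11/ (5 * s)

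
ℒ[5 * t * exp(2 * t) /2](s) 5/(2 * (s - 2) ^2) 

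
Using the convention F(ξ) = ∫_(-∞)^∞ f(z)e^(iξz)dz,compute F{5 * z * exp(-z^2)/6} 5 * I * sqrt(pi) * ξ * exp(-ξ^2/4)/12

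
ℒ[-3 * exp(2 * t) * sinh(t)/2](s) -3/(2 * (s - 2)^2-2)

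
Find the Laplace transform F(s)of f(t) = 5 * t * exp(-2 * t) 5/(s+2)^2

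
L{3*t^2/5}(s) 6/(5*s^3)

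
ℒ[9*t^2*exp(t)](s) 18/(s - 1)^3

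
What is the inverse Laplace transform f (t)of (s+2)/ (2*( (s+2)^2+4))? exp (-2*t)*cos (2*t)/2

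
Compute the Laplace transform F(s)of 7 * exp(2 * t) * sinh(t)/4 7/(4 * ((s - 2)^2-1))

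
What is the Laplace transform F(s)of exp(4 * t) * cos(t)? (s - 4)/((s - 4)^2+1)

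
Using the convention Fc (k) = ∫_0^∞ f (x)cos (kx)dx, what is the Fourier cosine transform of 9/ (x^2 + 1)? 9*pi*exp (-k)/2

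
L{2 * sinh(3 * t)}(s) 6/(s^2 - 9)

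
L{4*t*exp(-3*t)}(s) 4/(s + 3)^2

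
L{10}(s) 10/s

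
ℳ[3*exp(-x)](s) 3*gamma(s)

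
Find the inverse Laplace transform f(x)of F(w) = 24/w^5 x^4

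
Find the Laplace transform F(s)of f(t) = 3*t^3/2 9/s^4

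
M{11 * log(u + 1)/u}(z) -11 * pi * csc(pi * z)/(z - 1)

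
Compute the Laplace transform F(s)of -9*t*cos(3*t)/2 9*(9 - s^2)/(2*(s^2 + 9)^2)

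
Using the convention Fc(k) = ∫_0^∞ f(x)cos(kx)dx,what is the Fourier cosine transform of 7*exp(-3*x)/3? 7/(k^2 + 9)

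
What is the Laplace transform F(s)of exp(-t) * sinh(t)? 1/(s * (s + 2))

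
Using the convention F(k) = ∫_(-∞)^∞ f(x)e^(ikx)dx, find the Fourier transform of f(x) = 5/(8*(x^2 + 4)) 5*pi*exp(-2*Abs(k))/16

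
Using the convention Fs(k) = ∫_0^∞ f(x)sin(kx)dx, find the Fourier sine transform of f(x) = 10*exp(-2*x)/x 10*atan(k/2)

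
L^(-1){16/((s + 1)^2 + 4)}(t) 8 * exp(-t) * sin(2 * t)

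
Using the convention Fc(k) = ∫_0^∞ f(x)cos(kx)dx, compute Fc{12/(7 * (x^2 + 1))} 6 * pi * exp(-k)/7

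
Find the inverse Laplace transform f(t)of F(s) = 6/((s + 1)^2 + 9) 2*exp(-t)*sin(3*t)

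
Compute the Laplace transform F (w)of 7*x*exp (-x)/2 7/ (2*(w+1)^2)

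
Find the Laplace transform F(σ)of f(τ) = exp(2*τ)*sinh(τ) 1/((σ - 2)^2 - 1)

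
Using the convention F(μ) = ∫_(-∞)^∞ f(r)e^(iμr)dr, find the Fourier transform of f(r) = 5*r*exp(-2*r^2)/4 5*sqrt(2)*I*sqrt(pi)*μ*exp(-μ^2/8)/32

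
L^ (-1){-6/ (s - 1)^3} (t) -3 * t^2 * exp (t)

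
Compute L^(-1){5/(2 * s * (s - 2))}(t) 5 * exp(t) * sinh(t)/2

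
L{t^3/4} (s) 3/ (2*s^4)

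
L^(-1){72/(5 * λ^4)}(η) 12 * η^3/5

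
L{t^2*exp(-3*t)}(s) 2/(s + 3)^3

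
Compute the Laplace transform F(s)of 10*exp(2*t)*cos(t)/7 10*(s - 2)/(7*((s - 2)^2 + 1))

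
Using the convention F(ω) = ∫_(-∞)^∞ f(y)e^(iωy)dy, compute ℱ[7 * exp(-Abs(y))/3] 14/(3 * (ω^2 + 1))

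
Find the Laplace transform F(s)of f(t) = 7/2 7/(2*s)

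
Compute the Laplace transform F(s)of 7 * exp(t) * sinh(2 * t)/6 7/(3 * ((s - 1)^2 - 4))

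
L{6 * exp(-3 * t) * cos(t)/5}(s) 6 * (s + 3)/(5 * ((s + 3)^2 + 1))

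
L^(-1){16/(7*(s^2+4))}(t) 8*sin(2*t)/7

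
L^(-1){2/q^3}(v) v^2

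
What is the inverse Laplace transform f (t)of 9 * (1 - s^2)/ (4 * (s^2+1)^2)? -9 * t * cos (t)/4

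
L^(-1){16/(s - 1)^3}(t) 8*t^2*exp(t)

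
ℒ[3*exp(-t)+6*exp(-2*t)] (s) 6/(s+2)+3/(s+1)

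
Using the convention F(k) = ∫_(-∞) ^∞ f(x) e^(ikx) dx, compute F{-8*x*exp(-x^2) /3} -4*I*sqrt(pi)*k*exp(-k^2/4) /3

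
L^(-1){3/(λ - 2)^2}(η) 3*η*exp(2*η)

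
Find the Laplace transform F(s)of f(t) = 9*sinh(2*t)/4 9/(2*(s^2 - 4))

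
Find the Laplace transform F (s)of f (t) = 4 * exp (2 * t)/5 4/ (5 * (s - 2))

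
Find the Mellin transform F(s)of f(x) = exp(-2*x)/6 gamma(s)/(6*2^s)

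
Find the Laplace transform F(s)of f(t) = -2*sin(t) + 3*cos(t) 3*s/(s^2 + 1) - 2/(s^2 + 1)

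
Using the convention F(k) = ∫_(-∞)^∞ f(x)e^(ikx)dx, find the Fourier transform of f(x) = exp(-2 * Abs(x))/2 2/(k^2+4)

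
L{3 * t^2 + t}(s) 6/s^3 + s^(-2)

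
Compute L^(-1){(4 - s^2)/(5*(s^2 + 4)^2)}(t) -t*cos(2*t)/5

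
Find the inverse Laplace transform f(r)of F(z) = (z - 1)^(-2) r * exp(r)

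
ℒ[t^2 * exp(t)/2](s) (s - 1)^(-3)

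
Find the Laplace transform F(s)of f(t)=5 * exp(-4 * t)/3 5/(3 * (s + 4))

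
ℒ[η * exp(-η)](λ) (λ + 1)^(-2)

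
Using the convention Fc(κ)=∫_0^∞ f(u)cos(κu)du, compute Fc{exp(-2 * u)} 2/(κ^2 + 4)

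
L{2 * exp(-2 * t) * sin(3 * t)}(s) 6/((s+2)^2+9)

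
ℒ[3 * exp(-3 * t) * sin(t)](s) 3/((s + 3)^2 + 1)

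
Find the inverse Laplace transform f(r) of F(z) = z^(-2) r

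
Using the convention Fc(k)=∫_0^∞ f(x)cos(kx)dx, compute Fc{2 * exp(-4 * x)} 8/(k^2 + 16)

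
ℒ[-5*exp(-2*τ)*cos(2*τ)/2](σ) 5*(-σ - 2)/(2*((σ + 2)^2 + 4))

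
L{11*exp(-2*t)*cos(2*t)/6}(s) 11*(s + 2)/(6*((s + 2)^2 + 4))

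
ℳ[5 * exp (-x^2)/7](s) 5 * gamma (s/2)/14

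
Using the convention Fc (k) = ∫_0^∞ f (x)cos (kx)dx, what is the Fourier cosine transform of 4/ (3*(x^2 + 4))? pi*exp (-2*k)/3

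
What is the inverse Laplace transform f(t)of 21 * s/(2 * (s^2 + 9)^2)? 7 * t * sin(3 * t)/4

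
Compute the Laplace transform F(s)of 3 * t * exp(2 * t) 3/(s - 2)^2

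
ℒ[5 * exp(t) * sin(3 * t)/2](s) 15/(2 * ((s - 1)^2+9))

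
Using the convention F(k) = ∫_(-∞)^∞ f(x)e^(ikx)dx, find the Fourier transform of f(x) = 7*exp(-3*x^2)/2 7*sqrt(3)*sqrt(pi)*exp(-k^2/12)/6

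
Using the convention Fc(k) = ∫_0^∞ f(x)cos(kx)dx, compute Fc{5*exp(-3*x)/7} 15/(7*(k^2+9))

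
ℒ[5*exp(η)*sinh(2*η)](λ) 10/((λ - 1) ^2 - 4) 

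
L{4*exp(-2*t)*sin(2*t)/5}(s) 8/(5*((s + 2)^2 + 4))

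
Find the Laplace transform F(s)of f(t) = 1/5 1/(5*s)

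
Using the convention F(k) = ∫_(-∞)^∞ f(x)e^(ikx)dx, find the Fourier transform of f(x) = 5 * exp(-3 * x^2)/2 5 * sqrt(3) * sqrt(pi) * exp(-k^2/12)/6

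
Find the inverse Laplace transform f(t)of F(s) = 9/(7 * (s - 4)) 9 * exp(4 * t)/7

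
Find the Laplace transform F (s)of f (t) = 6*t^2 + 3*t 12/s^3 + 3/s^2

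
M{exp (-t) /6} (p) gamma (p) /6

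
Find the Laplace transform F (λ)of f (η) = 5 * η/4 5/ (4 * λ^2)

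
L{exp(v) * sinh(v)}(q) 1/(q * (q - 2))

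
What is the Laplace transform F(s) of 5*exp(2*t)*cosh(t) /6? 5*(s - 2) /(6*((s - 2) ^2-1) ) 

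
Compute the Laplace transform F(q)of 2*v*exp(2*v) 2/(q - 2)^2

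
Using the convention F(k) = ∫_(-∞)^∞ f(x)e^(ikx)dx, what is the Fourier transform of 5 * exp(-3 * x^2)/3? 5 * sqrt(3) * sqrt(pi) * exp(-k^2/12)/9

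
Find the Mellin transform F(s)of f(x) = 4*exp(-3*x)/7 4*gamma(s)/(7*3^s)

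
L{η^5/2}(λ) 60/λ^6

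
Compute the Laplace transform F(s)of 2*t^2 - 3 4/s^3 - 3/s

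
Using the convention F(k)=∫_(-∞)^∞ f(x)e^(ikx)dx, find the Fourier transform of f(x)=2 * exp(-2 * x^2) sqrt(2) * sqrt(pi) * exp(-k^2/8)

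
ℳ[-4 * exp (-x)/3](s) -4 * gamma (s)/3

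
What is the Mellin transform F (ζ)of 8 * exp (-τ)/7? 8 * gamma (ζ)/7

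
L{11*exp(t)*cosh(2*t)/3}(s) 11*(s - 1)/(3*((s - 1)^2-4))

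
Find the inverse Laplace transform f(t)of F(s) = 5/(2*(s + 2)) 5*exp(-2*t)/2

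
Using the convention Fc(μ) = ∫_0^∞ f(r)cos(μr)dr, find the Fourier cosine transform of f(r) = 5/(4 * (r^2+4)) 5 * pi * exp(-2 * μ)/16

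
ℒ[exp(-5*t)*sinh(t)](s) 1/((s + 5)^2 - 1)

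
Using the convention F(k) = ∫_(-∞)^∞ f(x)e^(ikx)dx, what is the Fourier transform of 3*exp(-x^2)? 3*sqrt(pi)*exp(-k^2/4)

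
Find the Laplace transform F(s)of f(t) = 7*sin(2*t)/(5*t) 7*atan(2/s)/5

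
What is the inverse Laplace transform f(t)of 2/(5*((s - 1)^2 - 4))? exp(t)*sinh(2*t)/5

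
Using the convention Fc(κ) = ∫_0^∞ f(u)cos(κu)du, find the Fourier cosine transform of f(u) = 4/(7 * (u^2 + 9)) 2 * pi * exp(-3 * κ)/21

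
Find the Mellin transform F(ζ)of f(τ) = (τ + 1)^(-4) gamma(ζ)*gamma(4 - ζ)/6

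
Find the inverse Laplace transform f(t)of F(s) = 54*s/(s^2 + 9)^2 9*t*sin(3*t)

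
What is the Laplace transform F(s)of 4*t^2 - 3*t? 8/s^3 - 3/s^2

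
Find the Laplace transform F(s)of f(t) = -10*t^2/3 -20/(3*s^3)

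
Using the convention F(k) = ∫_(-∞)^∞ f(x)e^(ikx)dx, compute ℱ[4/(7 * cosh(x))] 4 * pi/(7 * cosh(pi * k/2))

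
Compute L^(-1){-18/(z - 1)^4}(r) -3*r^3*exp(r)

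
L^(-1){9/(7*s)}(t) 9/7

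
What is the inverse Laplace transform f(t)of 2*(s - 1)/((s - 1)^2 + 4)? 2*exp(t)*cos(2*t)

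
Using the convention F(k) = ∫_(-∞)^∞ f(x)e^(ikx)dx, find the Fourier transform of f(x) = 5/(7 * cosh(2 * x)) 5 * pi/(14 * cosh(pi * k/4))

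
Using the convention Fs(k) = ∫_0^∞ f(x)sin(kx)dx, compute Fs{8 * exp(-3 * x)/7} 8 * k/(7 * (k^2 + 9))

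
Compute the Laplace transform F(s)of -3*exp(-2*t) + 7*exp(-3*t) 7/(s + 3) - 3/(s + 2)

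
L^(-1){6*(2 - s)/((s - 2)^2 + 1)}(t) -6*exp(2*t)*cos(t)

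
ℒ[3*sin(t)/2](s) 3/(2*(s^2 + 1))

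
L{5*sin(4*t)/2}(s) 10/(s^2 + 16)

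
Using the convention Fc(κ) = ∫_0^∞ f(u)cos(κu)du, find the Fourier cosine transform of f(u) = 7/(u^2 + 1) 7*pi*exp(-κ)/2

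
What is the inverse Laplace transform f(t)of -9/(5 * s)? -9/5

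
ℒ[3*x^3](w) 18/w^4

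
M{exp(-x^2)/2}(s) gamma(s/2)/4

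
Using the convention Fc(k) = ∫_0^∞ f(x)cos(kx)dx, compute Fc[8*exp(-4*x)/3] 32/(3*(k^2 + 16))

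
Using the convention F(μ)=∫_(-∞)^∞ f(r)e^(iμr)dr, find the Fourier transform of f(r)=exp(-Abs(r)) 2/(μ^2 + 1)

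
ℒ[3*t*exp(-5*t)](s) 3/(s + 5)^2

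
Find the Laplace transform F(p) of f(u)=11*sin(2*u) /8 11/(4*(p^2 + 4) ) 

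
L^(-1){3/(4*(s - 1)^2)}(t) 3*t*exp(t)/4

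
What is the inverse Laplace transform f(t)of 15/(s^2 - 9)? 5*sinh(3*t)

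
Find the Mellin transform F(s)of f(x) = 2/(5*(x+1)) 2*pi*csc(pi*s)/5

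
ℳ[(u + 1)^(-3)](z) pi * (z - 2) * (z - 1)/(2 * sin(pi * z))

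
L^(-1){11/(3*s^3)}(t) 11*t^2/6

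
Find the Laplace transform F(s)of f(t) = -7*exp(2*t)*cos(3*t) 7*(2 - s)/((s - 2)^2 + 9)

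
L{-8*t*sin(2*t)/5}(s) -32*s/(5*(s^2 + 4)^2)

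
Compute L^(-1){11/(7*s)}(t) 11/7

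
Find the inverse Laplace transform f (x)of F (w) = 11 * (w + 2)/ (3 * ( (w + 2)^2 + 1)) 11 * exp (-2 * x) * cos (x)/3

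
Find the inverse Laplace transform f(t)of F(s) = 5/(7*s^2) 5*t/7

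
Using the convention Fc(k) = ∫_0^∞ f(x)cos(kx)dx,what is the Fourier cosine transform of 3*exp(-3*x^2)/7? sqrt(3)*sqrt(pi)*exp(-k^2/12)/14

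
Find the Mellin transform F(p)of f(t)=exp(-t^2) gamma(p/2)/2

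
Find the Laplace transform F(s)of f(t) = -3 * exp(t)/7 -3/(7 * s - 7)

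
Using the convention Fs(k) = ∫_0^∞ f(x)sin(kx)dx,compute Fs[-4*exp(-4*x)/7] -4*k/(7*k^2 + 112)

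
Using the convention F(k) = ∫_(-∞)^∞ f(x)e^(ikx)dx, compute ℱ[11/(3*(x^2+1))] 11*pi*exp(-Abs(k))/3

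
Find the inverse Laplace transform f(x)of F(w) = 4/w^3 2 * x^2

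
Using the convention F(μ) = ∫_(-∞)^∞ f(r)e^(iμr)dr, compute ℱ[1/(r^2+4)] pi * exp(-2 * Abs(μ))/2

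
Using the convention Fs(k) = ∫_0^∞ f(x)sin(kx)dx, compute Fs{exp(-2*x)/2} k/(2*(k^2 + 4))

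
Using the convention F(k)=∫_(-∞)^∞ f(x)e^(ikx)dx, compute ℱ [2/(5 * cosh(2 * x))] pi/(5 * cosh(pi * k/4))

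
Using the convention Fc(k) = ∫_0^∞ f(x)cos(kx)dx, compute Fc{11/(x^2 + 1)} 11*pi*exp(-k)/2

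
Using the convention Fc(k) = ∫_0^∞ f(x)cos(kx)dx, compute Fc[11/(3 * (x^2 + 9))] 11 * pi * exp(-3 * k)/18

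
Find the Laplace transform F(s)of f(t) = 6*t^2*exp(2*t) 12/(s - 2)^3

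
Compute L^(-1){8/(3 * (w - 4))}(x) 8 * exp(4 * x)/3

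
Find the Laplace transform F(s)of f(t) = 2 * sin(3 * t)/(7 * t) 2 * atan(3/s)/7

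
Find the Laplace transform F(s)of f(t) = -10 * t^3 -60/s^4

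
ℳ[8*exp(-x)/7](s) 8*gamma(s)/7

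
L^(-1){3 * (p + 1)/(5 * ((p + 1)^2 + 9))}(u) 3 * exp(-u) * cos(3 * u)/5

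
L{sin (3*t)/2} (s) 3/ (2*(s^2 + 9))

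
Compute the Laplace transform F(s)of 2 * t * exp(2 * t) 2/(s - 2)^2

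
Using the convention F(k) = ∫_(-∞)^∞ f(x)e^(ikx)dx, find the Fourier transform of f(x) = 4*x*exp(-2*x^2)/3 sqrt(2)*I*sqrt(pi)*k*exp(-k^2/8)/6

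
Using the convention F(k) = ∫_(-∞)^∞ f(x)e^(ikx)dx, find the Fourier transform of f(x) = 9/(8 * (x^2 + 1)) 9 * pi * exp(-Abs(k))/8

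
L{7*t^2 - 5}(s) 14/s^3 - 5/s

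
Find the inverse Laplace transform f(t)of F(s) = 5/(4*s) 5/4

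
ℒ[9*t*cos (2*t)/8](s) 9*(s^2-4)/ (8*(s^2 + 4)^2)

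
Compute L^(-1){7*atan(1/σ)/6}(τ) 7*sin(τ)/(6*τ)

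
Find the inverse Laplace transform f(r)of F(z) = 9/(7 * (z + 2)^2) 9 * r * exp(-2 * r)/7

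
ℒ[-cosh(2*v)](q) -q/(q^2 - 4)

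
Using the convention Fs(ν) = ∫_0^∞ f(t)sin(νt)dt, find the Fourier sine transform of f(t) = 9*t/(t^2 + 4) 9*pi*exp(-2*ν)/2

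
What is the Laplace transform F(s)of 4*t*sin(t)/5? 8*s/(5*(s^2 + 1)^2)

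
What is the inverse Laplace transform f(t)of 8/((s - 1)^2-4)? 4*exp(t)*sinh(2*t)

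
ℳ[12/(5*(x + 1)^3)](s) 6*pi*(s - 2)*(s - 1)/(5*sin(pi*s))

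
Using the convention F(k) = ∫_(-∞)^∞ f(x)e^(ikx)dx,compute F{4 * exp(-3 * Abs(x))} 24/(k^2 + 9)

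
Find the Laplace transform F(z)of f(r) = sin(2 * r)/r atan(2/z)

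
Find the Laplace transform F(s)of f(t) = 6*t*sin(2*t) 24*s/(s^2 + 4)^2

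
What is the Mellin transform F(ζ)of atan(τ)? -pi * sec(pi * ζ/2)/(2 * ζ)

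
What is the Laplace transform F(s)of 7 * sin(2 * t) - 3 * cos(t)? 14/(s^2 + 4) - 3 * s/(s^2 + 1)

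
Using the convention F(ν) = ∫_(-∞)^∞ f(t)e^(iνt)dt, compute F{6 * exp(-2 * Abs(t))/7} 24/(7 * (ν^2+4))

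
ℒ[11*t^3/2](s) 33/s^4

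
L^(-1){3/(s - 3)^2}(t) 3*t*exp(3*t)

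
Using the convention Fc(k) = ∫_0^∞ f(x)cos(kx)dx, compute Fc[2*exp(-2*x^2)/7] sqrt(2)*sqrt(pi)*exp(-k^2/8)/14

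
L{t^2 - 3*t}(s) 2/s^3 - 3/s^2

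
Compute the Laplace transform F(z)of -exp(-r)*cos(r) (-z - 1)/((z + 1)^2 + 1)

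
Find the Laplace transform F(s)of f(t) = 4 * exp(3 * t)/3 4/(3 * (s - 3))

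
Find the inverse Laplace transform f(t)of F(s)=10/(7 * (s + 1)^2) 10 * t * exp(-t)/7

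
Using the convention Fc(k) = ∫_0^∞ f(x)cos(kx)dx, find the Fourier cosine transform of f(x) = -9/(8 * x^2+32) -9 * pi * exp(-2 * k)/32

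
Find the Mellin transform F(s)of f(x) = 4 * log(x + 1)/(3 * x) -4 * pi * csc(pi * s)/(3 * s - 3)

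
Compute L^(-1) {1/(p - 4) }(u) exp(4*u) 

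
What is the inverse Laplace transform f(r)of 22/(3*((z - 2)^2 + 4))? 11*exp(2*r)*sin(2*r)/3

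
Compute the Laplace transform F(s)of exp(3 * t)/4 1/(4 * (s - 3))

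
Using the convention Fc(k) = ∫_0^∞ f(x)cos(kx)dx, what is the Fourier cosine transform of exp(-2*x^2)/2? sqrt(2)*sqrt(pi)*exp(-k^2/8)/8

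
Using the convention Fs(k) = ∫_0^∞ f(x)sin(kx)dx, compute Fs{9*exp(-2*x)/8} 9*k/(8*(k^2 + 4))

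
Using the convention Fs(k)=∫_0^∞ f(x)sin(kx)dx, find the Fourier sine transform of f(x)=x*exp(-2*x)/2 2*k/(k^2 + 4)^2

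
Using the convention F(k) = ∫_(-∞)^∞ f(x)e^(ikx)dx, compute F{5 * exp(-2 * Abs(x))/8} 5/(2 * (k^2 + 4))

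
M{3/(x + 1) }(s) 3*pi*csc(pi*s) 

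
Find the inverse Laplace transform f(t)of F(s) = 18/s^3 9*t^2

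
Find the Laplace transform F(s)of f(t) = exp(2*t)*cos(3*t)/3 (s - 2)/(3*((s - 2)^2 + 9))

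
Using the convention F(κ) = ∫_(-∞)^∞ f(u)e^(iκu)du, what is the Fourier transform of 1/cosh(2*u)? pi/(2*cosh(pi*κ/4))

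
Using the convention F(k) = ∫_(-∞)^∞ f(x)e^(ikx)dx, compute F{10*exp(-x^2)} 10*sqrt(pi)*exp(-k^2/4)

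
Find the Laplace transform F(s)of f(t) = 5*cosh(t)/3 5*s/(3*(s^2-1))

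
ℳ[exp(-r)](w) gamma(w)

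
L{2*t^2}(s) 4/s^3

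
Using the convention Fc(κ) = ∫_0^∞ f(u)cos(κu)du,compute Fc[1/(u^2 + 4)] pi * exp(-2 * κ)/4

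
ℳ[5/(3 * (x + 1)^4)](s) 5 * gamma(s) * gamma(4 - s)/18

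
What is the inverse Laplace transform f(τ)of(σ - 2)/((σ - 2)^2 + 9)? exp(2*τ)*cos(3*τ)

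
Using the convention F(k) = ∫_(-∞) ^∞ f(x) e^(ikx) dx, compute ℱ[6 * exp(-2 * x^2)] 3 * sqrt(2) * sqrt(pi) * exp(-k^2/8) 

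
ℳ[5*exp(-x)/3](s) 5*gamma(s)/3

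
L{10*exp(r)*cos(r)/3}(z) 10*(z - 1)/(3*((z - 1)^2 + 1))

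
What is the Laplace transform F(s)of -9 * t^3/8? -27/(4 * s^4)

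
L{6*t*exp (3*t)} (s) 6/ (s - 3)^2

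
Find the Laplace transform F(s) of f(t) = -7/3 -7/(3 * s) 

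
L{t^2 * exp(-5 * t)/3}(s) 2/(3 * (s + 5)^3)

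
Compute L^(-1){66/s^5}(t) 11 * t^4/4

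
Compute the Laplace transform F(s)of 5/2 5/(2*s)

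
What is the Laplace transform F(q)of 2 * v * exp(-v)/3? 2/(3 * (q + 1)^2)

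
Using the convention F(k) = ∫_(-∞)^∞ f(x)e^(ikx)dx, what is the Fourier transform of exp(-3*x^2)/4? sqrt(3)*sqrt(pi)*exp(-k^2/12)/12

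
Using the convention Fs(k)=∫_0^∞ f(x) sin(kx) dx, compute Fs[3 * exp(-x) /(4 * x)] 3 * atan(k) /4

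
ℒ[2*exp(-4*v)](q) 2/(q + 4)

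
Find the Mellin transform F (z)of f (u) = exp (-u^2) gamma (z/2)/2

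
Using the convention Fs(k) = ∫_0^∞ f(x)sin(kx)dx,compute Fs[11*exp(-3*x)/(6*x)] 11*atan(k/3)/6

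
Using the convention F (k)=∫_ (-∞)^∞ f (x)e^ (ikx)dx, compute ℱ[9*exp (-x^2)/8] 9*sqrt (pi)*exp (-k^2/4)/8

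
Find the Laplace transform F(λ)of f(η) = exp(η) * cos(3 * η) (λ - 1)/((λ - 1)^2 + 9)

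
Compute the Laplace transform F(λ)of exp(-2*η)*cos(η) (λ+2)/((λ+2)^2+1)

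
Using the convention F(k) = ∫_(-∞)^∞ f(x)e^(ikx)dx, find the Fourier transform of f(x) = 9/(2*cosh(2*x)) 9*pi/(4*cosh(pi*k/4))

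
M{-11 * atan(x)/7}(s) 11 * pi * sec(pi * s/2)/(14 * s)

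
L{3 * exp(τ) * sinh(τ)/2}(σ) 3/(2 * σ * (σ - 2))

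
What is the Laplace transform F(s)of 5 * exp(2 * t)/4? 5/(4 * (s - 2))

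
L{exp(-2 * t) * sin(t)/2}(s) 1/(2 * ((s + 2)^2 + 1))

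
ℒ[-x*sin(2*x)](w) -4*w/(w^2 + 4)^2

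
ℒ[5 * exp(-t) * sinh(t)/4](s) 5/(4 * s * (s + 2))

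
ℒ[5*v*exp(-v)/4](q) 5/(4*(q + 1)^2)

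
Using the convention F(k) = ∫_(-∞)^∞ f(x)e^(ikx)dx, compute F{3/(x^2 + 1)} 3*pi*exp(-Abs(k))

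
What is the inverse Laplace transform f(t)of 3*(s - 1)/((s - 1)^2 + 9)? 3*exp(t)*cos(3*t)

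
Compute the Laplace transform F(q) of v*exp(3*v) (q - 3) ^(-2) 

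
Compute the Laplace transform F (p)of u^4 24/p^5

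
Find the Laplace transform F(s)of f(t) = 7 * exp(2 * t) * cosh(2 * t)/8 7 * (s - 2)/(8 * s * (s - 4))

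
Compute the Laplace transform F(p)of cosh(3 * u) p/(p^2 - 9)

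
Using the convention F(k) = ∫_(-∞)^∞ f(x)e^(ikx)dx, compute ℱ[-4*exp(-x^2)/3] -4*sqrt(pi)*exp(-k^2/4)/3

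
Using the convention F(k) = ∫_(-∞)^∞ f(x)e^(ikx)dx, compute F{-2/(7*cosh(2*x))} -pi/(7*cosh(pi*k/4))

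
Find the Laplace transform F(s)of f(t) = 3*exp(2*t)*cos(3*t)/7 3*(s - 2)/(7*((s - 2)^2 + 9))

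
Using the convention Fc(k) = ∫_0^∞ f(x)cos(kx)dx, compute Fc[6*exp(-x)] 6/(k^2+1)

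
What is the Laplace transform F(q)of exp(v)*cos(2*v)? (q - 1)/((q - 1)^2 + 4)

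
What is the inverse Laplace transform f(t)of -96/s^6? -4 * t^5/5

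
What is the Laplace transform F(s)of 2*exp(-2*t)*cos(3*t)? 2*(s+2)/((s+2)^2+9)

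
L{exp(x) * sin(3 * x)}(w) 3/((w - 1)^2 + 9)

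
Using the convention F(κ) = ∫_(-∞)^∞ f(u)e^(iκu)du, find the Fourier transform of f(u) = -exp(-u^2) -sqrt(pi)*exp(-κ^2/4)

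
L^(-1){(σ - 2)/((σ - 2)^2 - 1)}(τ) exp(2*τ)*cosh(τ)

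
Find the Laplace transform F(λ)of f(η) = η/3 1/(3 * λ^2)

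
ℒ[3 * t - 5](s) 3/s^2 - 5/s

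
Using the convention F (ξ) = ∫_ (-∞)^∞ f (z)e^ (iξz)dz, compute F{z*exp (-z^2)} I*sqrt (pi)*ξ*exp (-ξ^2/4)/2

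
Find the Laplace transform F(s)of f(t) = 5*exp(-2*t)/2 5/(2*(s + 2))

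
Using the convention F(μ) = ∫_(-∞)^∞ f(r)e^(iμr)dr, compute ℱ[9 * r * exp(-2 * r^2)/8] 9 * sqrt(2) * I * sqrt(pi) * μ * exp(-μ^2/8)/64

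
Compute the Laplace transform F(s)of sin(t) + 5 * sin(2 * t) 1/(s^2 + 1) + 10/(s^2 + 4)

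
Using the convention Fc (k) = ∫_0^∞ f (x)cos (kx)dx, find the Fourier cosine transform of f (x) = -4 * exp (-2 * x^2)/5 -sqrt (2) * sqrt (pi) * exp (-k^2/8)/5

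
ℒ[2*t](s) 2/s^2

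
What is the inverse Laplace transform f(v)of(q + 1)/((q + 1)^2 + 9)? exp(-v) * cos(3 * v)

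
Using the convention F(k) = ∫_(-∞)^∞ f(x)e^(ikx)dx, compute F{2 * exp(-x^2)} 2 * sqrt(pi) * exp(-k^2/4)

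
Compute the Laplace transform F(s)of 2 2/s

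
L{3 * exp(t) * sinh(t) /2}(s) 3/(2 * s * (s - 2) ) 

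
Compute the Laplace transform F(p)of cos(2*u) p/(p^2+4)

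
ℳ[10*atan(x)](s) -5*pi*sec(pi*s/2)/s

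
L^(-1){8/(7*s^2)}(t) 8*t/7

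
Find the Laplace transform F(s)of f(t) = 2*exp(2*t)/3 2/(3*(s - 2))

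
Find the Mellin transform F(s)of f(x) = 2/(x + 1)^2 -2*pi*(s - 1)/sin(pi*s)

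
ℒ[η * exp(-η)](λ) (λ + 1)^(-2)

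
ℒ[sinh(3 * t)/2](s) 3/(2 * (s^2 - 9))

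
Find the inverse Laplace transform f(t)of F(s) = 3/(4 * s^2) 3 * t/4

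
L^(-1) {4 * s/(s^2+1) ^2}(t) 2 * t * sin(t) 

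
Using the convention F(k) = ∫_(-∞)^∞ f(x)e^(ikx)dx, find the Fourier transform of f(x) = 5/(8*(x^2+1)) 5*pi*exp(-Abs(k))/8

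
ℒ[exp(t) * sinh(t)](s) 1/(s * (s - 2))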